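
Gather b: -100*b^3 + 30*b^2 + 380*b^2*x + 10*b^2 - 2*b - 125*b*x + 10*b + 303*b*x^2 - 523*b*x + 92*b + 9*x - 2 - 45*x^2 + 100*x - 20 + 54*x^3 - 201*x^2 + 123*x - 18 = -100*b^3 + b^2*(380*x + 40) + b*(303*x^2 - 648*x + 100) + 54*x^3 - 246*x^2 + 232*x - 40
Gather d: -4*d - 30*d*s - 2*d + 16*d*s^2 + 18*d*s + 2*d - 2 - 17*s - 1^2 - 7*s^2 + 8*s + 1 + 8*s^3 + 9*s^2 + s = d*(16*s^2 - 12*s - 4) + 8*s^3 + 2*s^2 - 8*s - 2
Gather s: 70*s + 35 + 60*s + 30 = 130*s + 65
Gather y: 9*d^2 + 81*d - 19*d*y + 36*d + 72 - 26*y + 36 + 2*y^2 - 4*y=9*d^2 + 117*d + 2*y^2 + y*(-19*d - 30) + 108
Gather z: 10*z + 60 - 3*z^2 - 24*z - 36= -3*z^2 - 14*z + 24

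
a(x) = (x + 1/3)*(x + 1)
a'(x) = 2*x + 4/3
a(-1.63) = 0.82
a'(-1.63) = -1.93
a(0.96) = 2.53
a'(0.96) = 3.25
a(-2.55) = 3.44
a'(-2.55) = -3.77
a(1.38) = 4.08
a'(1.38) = 4.09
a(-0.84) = -0.08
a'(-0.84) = -0.35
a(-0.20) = 0.11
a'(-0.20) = 0.93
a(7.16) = 61.15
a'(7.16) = 15.65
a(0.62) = 1.54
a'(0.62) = 2.57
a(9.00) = 93.33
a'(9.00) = 19.33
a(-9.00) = 69.33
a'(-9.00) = -16.67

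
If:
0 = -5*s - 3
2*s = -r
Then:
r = 6/5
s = -3/5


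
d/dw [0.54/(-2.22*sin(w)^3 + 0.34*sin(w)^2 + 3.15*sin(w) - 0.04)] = (3.5964*sin(w)^2 - 0.3672*sin(w) - 1.701)*cos(w)/(2.22*sin(w)^3 - 0.34*sin(w)^2 - 3.15*sin(w) + 0.04)^2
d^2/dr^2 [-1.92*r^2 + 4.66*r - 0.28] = -3.84000000000000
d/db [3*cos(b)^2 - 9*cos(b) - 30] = 3*(3 - 2*cos(b))*sin(b)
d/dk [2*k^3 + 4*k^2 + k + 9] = 6*k^2 + 8*k + 1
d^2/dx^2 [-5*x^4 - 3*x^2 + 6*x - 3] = -60*x^2 - 6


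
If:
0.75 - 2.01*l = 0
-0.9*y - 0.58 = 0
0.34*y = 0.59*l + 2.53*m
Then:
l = 0.37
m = -0.17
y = -0.64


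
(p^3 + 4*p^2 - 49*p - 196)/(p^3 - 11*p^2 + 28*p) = (p^2 + 11*p + 28)/(p*(p - 4))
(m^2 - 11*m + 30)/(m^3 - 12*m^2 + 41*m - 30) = 1/(m - 1)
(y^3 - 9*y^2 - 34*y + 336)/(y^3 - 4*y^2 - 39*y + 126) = (y - 8)/(y - 3)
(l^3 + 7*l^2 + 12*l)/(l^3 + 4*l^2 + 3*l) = (l + 4)/(l + 1)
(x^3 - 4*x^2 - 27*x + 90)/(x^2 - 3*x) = x - 1 - 30/x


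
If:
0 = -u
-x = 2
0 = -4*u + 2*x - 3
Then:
No Solution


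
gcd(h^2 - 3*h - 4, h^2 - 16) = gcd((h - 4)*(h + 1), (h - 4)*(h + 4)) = h - 4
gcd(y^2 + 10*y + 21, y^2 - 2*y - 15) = y + 3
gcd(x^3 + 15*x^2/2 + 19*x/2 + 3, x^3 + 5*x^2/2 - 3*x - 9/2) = x + 1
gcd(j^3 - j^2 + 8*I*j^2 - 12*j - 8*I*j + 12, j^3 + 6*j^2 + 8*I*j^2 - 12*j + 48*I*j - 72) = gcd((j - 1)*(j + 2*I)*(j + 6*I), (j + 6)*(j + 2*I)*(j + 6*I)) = j^2 + 8*I*j - 12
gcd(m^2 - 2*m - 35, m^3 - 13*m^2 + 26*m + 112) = m - 7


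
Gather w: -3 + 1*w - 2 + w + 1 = 2*w - 4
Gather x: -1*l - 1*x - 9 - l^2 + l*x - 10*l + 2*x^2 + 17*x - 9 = -l^2 - 11*l + 2*x^2 + x*(l + 16) - 18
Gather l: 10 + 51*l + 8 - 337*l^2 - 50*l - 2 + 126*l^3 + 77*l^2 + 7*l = 126*l^3 - 260*l^2 + 8*l + 16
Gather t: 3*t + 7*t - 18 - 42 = 10*t - 60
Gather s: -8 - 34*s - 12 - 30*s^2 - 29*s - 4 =-30*s^2 - 63*s - 24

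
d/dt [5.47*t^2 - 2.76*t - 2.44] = 10.94*t - 2.76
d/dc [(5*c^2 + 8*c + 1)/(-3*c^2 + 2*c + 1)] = 2*(17*c^2 + 8*c + 3)/(9*c^4 - 12*c^3 - 2*c^2 + 4*c + 1)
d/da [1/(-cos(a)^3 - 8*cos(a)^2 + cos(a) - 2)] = (-3*cos(a)^2 - 16*cos(a) + 1)*sin(a)/(sin(a)^2*cos(a) + 8*sin(a)^2 - 10)^2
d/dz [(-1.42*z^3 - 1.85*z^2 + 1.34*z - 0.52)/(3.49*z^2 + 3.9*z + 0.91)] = (-4.9558*z^4 - 11.076*z^3 - 15.7682*z^2 + 0.2626*z + 3.2474)/(12.1801*z^4 + 27.222*z^3 + 21.5618*z^2 + 7.098*z + 0.8281)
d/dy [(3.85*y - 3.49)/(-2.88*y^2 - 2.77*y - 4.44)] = (11.088*y^2 - 20.1024*y - 26.7613)/(8.2944*y^4 + 15.9552*y^3 + 33.2473*y^2 + 24.5976*y + 19.7136)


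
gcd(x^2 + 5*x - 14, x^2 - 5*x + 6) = x - 2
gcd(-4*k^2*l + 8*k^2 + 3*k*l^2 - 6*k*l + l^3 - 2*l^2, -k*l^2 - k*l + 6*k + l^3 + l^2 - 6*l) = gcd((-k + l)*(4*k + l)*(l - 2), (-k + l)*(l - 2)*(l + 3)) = k*l - 2*k - l^2 + 2*l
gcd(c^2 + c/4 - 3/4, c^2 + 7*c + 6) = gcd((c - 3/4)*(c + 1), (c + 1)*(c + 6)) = c + 1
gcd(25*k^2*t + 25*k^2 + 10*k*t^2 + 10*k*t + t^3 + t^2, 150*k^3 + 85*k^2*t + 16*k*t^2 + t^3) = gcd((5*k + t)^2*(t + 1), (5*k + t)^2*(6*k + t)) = 25*k^2 + 10*k*t + t^2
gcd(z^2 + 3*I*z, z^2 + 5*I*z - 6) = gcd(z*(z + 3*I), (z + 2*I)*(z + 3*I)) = z + 3*I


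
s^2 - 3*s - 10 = (s - 5)*(s + 2)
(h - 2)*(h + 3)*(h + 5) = h^3 + 6*h^2 - h - 30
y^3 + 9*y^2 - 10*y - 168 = (y - 4)*(y + 6)*(y + 7)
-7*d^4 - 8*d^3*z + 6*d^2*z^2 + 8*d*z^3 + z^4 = (-d + z)*(d + z)^2*(7*d + z)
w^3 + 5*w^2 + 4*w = w*(w + 1)*(w + 4)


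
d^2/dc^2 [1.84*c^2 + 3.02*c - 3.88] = 3.68000000000000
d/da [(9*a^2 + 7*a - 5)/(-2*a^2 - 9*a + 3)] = (-67*a^2 + 34*a - 24)/(4*a^4 + 36*a^3 + 69*a^2 - 54*a + 9)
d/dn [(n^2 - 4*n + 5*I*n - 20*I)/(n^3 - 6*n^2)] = (-n^3 + n^2*(8 - 10*I) + 6*n*(-4 + 15*I) - 240*I)/(n^3*(n^2 - 12*n + 36))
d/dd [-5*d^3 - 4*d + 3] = -15*d^2 - 4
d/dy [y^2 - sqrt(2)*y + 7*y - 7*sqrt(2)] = 2*y - sqrt(2) + 7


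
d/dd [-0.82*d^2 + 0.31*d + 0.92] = 0.31 - 1.64*d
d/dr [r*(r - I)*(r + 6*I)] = 3*r^2 + 10*I*r + 6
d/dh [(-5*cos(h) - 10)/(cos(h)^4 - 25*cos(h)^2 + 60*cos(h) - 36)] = 5*(-3*(1 - cos(2*h))^2/4 + 94*cos(h) + 19*cos(2*h)/2 - 2*cos(3*h) - 287/2)*sin(h)/(cos(h)^4 - 25*cos(h)^2 + 60*cos(h) - 36)^2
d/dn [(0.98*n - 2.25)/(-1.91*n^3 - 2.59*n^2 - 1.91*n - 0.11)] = (3.7436*n^3 - 10.3543*n^2 - 11.655*n - 4.4053)/(3.6481*n^6 + 9.8938*n^5 + 14.0043*n^4 + 10.314*n^3 + 4.2179*n^2 + 0.4202*n + 0.0121)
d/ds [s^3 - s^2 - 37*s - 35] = 3*s^2 - 2*s - 37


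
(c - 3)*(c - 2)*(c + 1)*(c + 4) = c^4 - 15*c^2 + 10*c + 24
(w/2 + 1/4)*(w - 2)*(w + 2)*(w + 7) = w^4/2 + 15*w^3/4 - w^2/4 - 15*w - 7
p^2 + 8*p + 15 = (p + 3)*(p + 5)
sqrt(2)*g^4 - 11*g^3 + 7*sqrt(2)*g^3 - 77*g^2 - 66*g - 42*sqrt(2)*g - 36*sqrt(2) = (g + 1)*(g + 6)*(g - 6*sqrt(2))*(sqrt(2)*g + 1)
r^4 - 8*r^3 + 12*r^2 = r^2*(r - 6)*(r - 2)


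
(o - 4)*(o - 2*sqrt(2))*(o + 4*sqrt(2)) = o^3 - 4*o^2 + 2*sqrt(2)*o^2 - 16*o - 8*sqrt(2)*o + 64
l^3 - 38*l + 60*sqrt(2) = (l - 3*sqrt(2))*(l - 2*sqrt(2))*(l + 5*sqrt(2))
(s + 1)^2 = s^2 + 2*s + 1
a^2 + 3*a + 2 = (a + 1)*(a + 2)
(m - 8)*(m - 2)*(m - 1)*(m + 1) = m^4 - 10*m^3 + 15*m^2 + 10*m - 16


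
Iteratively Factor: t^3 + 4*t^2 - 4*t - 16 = (t - 2)*(t^2 + 6*t + 8) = (t - 2)*(t + 4)*(t + 2)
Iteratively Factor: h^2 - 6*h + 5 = (h - 1)*(h - 5)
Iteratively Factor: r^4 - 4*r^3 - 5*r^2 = (r + 1)*(r^3 - 5*r^2) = r*(r + 1)*(r^2 - 5*r) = r*(r - 5)*(r + 1)*(r)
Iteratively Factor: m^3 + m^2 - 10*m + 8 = (m + 4)*(m^2 - 3*m + 2) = (m - 1)*(m + 4)*(m - 2)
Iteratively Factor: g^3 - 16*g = (g + 4)*(g^2 - 4*g) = (g - 4)*(g + 4)*(g)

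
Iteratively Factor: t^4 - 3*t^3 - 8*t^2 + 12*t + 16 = (t - 4)*(t^3 + t^2 - 4*t - 4) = (t - 4)*(t - 2)*(t^2 + 3*t + 2) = (t - 4)*(t - 2)*(t + 2)*(t + 1)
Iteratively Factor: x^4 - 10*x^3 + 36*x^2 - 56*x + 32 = (x - 2)*(x^3 - 8*x^2 + 20*x - 16) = (x - 2)^2*(x^2 - 6*x + 8) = (x - 4)*(x - 2)^2*(x - 2)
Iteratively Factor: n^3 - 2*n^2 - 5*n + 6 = (n - 1)*(n^2 - n - 6) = (n - 3)*(n - 1)*(n + 2)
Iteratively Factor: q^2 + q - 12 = (q - 3)*(q + 4)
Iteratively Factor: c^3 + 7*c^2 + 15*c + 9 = (c + 1)*(c^2 + 6*c + 9) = (c + 1)*(c + 3)*(c + 3)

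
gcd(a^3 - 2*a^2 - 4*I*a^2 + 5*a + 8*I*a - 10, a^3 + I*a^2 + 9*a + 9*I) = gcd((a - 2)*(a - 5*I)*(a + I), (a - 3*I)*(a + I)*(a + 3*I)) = a + I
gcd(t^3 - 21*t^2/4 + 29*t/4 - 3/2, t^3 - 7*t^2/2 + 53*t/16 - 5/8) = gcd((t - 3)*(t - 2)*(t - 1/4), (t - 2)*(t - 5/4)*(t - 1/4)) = t^2 - 9*t/4 + 1/2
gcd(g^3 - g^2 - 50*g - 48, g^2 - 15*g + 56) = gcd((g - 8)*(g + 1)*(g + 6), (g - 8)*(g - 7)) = g - 8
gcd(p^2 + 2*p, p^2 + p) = p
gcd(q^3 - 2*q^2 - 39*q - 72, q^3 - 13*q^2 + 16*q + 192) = q^2 - 5*q - 24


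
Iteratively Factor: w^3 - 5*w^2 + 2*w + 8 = (w - 4)*(w^2 - w - 2) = (w - 4)*(w + 1)*(w - 2)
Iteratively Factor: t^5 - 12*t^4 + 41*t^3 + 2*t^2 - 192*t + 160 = (t + 2)*(t^4 - 14*t^3 + 69*t^2 - 136*t + 80) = (t - 4)*(t + 2)*(t^3 - 10*t^2 + 29*t - 20) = (t - 5)*(t - 4)*(t + 2)*(t^2 - 5*t + 4) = (t - 5)*(t - 4)*(t - 1)*(t + 2)*(t - 4)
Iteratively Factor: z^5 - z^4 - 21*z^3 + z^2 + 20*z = (z)*(z^4 - z^3 - 21*z^2 + z + 20) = z*(z - 1)*(z^3 - 21*z - 20) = z*(z - 1)*(z + 4)*(z^2 - 4*z - 5) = z*(z - 5)*(z - 1)*(z + 4)*(z + 1)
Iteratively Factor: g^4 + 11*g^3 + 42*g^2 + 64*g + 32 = (g + 2)*(g^3 + 9*g^2 + 24*g + 16) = (g + 2)*(g + 4)*(g^2 + 5*g + 4) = (g + 1)*(g + 2)*(g + 4)*(g + 4)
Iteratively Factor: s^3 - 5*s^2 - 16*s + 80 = (s - 4)*(s^2 - s - 20) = (s - 5)*(s - 4)*(s + 4)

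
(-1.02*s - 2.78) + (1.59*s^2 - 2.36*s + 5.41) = 1.59*s^2 - 3.38*s + 2.63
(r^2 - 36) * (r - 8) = r^3 - 8*r^2 - 36*r + 288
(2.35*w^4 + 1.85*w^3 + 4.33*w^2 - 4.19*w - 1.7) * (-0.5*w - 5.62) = -1.175*w^5 - 14.132*w^4 - 12.562*w^3 - 22.2396*w^2 + 24.3978*w + 9.554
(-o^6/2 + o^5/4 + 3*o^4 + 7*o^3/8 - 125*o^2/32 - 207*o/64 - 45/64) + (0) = -o^6/2 + o^5/4 + 3*o^4 + 7*o^3/8 - 125*o^2/32 - 207*o/64 - 45/64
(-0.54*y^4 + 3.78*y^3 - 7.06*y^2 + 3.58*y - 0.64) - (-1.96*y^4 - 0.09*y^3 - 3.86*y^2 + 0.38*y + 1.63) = 1.42*y^4 + 3.87*y^3 - 3.2*y^2 + 3.2*y - 2.27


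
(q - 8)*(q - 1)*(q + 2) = q^3 - 7*q^2 - 10*q + 16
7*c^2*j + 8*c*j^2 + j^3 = j*(c + j)*(7*c + j)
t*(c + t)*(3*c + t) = 3*c^2*t + 4*c*t^2 + t^3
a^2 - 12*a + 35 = (a - 7)*(a - 5)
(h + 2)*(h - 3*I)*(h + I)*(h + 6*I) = h^4 + 2*h^3 + 4*I*h^3 + 15*h^2 + 8*I*h^2 + 30*h + 18*I*h + 36*I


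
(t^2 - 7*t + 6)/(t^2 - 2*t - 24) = (t - 1)/(t + 4)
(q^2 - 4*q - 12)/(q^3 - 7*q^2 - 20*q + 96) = (q^2 - 4*q - 12)/(q^3 - 7*q^2 - 20*q + 96)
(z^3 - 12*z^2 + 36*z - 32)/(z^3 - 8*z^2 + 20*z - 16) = (z - 8)/(z - 4)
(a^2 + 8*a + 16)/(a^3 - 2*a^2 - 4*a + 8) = (a^2 + 8*a + 16)/(a^3 - 2*a^2 - 4*a + 8)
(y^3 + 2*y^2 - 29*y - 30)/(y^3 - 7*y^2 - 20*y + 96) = (y^3 + 2*y^2 - 29*y - 30)/(y^3 - 7*y^2 - 20*y + 96)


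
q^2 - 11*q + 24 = (q - 8)*(q - 3)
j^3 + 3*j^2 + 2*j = j*(j + 1)*(j + 2)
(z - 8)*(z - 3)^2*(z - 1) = z^4 - 15*z^3 + 71*z^2 - 129*z + 72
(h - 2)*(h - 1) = h^2 - 3*h + 2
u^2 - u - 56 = (u - 8)*(u + 7)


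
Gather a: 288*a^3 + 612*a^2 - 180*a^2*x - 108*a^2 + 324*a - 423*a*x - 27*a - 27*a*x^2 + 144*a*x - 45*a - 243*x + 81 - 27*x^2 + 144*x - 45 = 288*a^3 + a^2*(504 - 180*x) + a*(-27*x^2 - 279*x + 252) - 27*x^2 - 99*x + 36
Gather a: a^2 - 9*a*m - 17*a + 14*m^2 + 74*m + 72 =a^2 + a*(-9*m - 17) + 14*m^2 + 74*m + 72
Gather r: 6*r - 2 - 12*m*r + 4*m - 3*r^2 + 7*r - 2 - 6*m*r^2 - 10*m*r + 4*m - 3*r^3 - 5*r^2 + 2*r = 8*m - 3*r^3 + r^2*(-6*m - 8) + r*(15 - 22*m) - 4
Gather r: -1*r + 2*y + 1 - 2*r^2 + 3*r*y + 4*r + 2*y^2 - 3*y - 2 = -2*r^2 + r*(3*y + 3) + 2*y^2 - y - 1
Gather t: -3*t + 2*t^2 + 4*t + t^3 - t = t^3 + 2*t^2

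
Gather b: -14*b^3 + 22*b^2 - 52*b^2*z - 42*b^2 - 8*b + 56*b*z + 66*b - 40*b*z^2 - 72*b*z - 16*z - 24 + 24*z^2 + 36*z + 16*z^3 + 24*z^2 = -14*b^3 + b^2*(-52*z - 20) + b*(-40*z^2 - 16*z + 58) + 16*z^3 + 48*z^2 + 20*z - 24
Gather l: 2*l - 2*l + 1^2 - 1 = 0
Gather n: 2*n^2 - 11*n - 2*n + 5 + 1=2*n^2 - 13*n + 6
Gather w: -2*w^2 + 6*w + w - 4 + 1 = -2*w^2 + 7*w - 3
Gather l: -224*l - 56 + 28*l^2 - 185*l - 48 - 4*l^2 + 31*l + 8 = 24*l^2 - 378*l - 96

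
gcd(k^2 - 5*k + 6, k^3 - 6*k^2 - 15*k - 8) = 1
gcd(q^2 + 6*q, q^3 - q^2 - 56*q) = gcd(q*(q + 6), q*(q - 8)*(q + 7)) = q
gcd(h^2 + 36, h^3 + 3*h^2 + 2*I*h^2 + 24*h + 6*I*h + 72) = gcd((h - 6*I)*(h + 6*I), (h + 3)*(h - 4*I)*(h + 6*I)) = h + 6*I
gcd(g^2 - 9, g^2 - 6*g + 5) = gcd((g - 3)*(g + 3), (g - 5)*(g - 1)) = 1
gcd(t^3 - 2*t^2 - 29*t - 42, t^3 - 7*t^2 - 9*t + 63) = t^2 - 4*t - 21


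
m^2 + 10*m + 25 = (m + 5)^2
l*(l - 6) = l^2 - 6*l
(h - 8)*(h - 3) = h^2 - 11*h + 24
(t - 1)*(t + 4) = t^2 + 3*t - 4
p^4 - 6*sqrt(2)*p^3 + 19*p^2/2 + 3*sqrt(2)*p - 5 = (p - 5*sqrt(2))*(p - sqrt(2))*(p - sqrt(2)/2)*(p + sqrt(2)/2)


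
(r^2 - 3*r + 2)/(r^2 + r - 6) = (r - 1)/(r + 3)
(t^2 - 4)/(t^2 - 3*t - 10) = (t - 2)/(t - 5)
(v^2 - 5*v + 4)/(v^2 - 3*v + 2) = (v - 4)/(v - 2)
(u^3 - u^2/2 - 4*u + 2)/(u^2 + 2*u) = u - 5/2 + 1/u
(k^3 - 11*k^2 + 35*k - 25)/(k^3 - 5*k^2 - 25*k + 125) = (k - 1)/(k + 5)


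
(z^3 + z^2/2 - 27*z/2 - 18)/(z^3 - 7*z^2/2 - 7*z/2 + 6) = (z + 3)/(z - 1)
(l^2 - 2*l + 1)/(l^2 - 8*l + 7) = (l - 1)/(l - 7)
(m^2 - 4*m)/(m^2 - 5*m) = (m - 4)/(m - 5)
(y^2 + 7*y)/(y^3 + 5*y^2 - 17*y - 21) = y/(y^2 - 2*y - 3)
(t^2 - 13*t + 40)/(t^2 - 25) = (t - 8)/(t + 5)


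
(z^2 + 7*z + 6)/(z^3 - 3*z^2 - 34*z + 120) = (z + 1)/(z^2 - 9*z + 20)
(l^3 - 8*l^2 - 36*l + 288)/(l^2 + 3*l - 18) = (l^2 - 14*l + 48)/(l - 3)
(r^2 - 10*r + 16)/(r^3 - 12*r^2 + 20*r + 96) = (r - 2)/(r^2 - 4*r - 12)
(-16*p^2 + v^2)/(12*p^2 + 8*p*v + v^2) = (-16*p^2 + v^2)/(12*p^2 + 8*p*v + v^2)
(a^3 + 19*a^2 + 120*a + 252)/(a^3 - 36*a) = (a^2 + 13*a + 42)/(a*(a - 6))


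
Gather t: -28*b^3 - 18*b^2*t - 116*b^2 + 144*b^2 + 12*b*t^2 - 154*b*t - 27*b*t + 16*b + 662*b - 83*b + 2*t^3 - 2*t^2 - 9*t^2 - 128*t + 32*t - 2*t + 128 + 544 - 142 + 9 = -28*b^3 + 28*b^2 + 595*b + 2*t^3 + t^2*(12*b - 11) + t*(-18*b^2 - 181*b - 98) + 539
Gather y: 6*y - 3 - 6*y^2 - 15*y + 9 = -6*y^2 - 9*y + 6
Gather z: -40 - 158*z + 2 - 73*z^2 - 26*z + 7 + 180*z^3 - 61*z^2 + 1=180*z^3 - 134*z^2 - 184*z - 30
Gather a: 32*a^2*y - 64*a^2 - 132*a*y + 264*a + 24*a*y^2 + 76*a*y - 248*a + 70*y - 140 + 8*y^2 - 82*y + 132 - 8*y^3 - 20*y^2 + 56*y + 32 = a^2*(32*y - 64) + a*(24*y^2 - 56*y + 16) - 8*y^3 - 12*y^2 + 44*y + 24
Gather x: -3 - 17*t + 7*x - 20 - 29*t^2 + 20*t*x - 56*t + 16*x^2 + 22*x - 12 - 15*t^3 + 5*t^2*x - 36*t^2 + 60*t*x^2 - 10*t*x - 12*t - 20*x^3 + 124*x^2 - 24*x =-15*t^3 - 65*t^2 - 85*t - 20*x^3 + x^2*(60*t + 140) + x*(5*t^2 + 10*t + 5) - 35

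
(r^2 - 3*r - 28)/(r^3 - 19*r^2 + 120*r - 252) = (r + 4)/(r^2 - 12*r + 36)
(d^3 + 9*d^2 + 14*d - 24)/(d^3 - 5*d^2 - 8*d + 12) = (d^2 + 10*d + 24)/(d^2 - 4*d - 12)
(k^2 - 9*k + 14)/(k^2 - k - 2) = (k - 7)/(k + 1)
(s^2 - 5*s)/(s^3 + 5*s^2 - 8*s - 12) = s*(s - 5)/(s^3 + 5*s^2 - 8*s - 12)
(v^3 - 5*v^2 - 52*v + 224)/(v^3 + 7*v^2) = 1 - 12/v + 32/v^2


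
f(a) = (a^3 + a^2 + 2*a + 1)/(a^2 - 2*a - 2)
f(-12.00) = -9.68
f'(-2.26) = 0.56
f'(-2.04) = 0.51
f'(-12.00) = 0.95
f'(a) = (2 - 2*a)*(a^3 + a^2 + 2*a + 1)/(a^2 - 2*a - 2)^2 + (3*a^2 + 2*a + 2)/(a^2 - 2*a - 2) = (a^4 - 4*a^3 - 10*a^2 - 6*a - 2)/(a^4 - 4*a^3 + 8*a + 4)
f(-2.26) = -1.31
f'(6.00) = 0.07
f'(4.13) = -4.07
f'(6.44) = 0.28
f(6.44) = 12.12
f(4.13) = 14.24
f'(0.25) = -0.70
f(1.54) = -3.73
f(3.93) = 15.22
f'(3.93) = -5.91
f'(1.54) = -5.99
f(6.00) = 12.05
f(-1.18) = -0.92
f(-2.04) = -1.19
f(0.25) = -0.65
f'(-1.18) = -0.11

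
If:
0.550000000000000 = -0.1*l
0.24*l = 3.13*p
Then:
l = -5.50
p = -0.42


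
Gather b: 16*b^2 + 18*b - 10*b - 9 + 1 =16*b^2 + 8*b - 8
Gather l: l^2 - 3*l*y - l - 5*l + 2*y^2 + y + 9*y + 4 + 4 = l^2 + l*(-3*y - 6) + 2*y^2 + 10*y + 8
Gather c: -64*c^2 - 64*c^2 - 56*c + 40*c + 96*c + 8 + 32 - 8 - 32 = -128*c^2 + 80*c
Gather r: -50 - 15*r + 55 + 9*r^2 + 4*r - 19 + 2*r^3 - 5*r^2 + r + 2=2*r^3 + 4*r^2 - 10*r - 12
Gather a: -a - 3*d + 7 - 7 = -a - 3*d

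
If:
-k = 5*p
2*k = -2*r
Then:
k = -r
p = r/5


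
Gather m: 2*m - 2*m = 0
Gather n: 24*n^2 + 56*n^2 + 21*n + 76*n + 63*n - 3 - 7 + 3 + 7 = 80*n^2 + 160*n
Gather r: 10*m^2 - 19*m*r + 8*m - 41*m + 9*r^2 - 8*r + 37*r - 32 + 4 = 10*m^2 - 33*m + 9*r^2 + r*(29 - 19*m) - 28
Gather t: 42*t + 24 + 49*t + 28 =91*t + 52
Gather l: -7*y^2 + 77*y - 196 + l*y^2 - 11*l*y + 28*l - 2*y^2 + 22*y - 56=l*(y^2 - 11*y + 28) - 9*y^2 + 99*y - 252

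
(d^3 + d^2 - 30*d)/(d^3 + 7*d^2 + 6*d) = (d - 5)/(d + 1)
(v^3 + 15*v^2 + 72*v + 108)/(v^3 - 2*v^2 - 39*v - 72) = (v^2 + 12*v + 36)/(v^2 - 5*v - 24)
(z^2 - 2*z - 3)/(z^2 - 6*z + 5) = (z^2 - 2*z - 3)/(z^2 - 6*z + 5)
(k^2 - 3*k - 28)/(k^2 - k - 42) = (k + 4)/(k + 6)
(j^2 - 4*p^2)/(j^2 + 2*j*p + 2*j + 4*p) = (j - 2*p)/(j + 2)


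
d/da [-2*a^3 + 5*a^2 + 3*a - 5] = -6*a^2 + 10*a + 3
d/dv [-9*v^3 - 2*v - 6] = -27*v^2 - 2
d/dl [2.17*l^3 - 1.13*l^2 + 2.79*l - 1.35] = 6.51*l^2 - 2.26*l + 2.79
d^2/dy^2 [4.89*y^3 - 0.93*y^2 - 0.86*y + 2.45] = 29.34*y - 1.86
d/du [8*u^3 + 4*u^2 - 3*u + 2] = 24*u^2 + 8*u - 3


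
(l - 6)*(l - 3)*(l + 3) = l^3 - 6*l^2 - 9*l + 54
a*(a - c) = a^2 - a*c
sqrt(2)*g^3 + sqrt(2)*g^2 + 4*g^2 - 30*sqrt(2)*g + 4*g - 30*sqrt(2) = (g - 3*sqrt(2))*(g + 5*sqrt(2))*(sqrt(2)*g + sqrt(2))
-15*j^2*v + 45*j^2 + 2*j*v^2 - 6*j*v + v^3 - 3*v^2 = (-3*j + v)*(5*j + v)*(v - 3)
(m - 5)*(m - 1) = m^2 - 6*m + 5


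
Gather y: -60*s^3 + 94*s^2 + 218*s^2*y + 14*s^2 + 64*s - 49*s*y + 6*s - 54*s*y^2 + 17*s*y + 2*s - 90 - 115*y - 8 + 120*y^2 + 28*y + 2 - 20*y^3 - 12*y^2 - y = -60*s^3 + 108*s^2 + 72*s - 20*y^3 + y^2*(108 - 54*s) + y*(218*s^2 - 32*s - 88) - 96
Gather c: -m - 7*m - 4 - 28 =-8*m - 32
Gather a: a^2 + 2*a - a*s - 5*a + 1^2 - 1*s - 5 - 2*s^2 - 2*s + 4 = a^2 + a*(-s - 3) - 2*s^2 - 3*s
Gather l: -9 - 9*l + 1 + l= -8*l - 8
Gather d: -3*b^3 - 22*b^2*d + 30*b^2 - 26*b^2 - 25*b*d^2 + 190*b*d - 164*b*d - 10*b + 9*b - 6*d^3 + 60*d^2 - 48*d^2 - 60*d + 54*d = -3*b^3 + 4*b^2 - b - 6*d^3 + d^2*(12 - 25*b) + d*(-22*b^2 + 26*b - 6)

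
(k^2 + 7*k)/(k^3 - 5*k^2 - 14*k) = (k + 7)/(k^2 - 5*k - 14)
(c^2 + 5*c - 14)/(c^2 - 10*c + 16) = (c + 7)/(c - 8)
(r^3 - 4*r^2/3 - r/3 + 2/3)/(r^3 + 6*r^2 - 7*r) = (3*r^2 - r - 2)/(3*r*(r + 7))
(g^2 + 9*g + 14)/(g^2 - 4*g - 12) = (g + 7)/(g - 6)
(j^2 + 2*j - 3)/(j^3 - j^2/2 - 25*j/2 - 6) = 2*(j - 1)/(2*j^2 - 7*j - 4)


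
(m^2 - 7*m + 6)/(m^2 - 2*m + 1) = (m - 6)/(m - 1)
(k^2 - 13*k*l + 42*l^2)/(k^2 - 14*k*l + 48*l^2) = (k - 7*l)/(k - 8*l)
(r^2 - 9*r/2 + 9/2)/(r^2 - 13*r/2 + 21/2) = (2*r - 3)/(2*r - 7)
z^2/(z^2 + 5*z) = z/(z + 5)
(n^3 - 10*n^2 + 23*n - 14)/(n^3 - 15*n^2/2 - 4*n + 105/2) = 2*(n^2 - 3*n + 2)/(2*n^2 - n - 15)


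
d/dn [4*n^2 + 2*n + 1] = 8*n + 2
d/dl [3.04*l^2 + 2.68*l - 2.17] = 6.08*l + 2.68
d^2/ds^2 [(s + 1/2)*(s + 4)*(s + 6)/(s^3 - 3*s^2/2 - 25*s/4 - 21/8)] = 24*(64*s^3 + 468*s^2 + 72*s + 771)/(64*s^6 - 384*s^5 - 240*s^4 + 3520*s^3 + 1260*s^2 - 10584*s - 9261)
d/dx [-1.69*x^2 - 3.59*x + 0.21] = -3.38*x - 3.59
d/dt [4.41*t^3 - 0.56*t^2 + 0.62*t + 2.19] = 13.23*t^2 - 1.12*t + 0.62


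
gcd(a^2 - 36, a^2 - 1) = 1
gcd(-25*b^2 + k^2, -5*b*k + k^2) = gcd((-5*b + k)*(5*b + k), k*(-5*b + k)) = 5*b - k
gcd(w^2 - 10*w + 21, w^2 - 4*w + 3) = w - 3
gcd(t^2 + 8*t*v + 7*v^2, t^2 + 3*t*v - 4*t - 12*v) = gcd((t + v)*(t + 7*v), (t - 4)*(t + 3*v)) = 1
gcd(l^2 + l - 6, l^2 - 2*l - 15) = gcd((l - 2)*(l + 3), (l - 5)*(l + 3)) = l + 3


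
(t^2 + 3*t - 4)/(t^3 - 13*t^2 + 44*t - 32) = (t + 4)/(t^2 - 12*t + 32)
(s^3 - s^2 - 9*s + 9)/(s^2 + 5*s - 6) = (s^2 - 9)/(s + 6)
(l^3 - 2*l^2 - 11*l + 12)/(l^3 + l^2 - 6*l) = (l^2 - 5*l + 4)/(l*(l - 2))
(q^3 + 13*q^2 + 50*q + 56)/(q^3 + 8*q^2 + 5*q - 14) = (q + 4)/(q - 1)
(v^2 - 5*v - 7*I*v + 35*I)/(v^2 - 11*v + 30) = (v - 7*I)/(v - 6)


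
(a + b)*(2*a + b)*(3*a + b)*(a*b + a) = 6*a^4*b + 6*a^4 + 11*a^3*b^2 + 11*a^3*b + 6*a^2*b^3 + 6*a^2*b^2 + a*b^4 + a*b^3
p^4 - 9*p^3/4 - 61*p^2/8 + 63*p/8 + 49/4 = (p - 7/2)*(p - 7/4)*(p + 1)*(p + 2)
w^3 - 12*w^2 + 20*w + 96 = (w - 8)*(w - 6)*(w + 2)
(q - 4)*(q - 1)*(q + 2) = q^3 - 3*q^2 - 6*q + 8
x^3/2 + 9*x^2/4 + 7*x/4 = x*(x/2 + 1/2)*(x + 7/2)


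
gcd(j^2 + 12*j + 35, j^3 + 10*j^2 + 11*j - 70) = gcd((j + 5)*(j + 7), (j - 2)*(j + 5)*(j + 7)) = j^2 + 12*j + 35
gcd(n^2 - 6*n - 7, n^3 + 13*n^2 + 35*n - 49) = 1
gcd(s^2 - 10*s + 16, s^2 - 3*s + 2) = s - 2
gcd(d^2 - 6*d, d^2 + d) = d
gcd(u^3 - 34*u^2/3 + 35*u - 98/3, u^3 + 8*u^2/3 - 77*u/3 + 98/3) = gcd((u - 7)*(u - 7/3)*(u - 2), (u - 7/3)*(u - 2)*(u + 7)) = u^2 - 13*u/3 + 14/3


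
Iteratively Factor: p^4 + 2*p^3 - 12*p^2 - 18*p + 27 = (p + 3)*(p^3 - p^2 - 9*p + 9) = (p + 3)^2*(p^2 - 4*p + 3) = (p - 1)*(p + 3)^2*(p - 3)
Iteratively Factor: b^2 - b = (b)*(b - 1)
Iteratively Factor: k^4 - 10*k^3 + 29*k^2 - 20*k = (k - 4)*(k^3 - 6*k^2 + 5*k) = k*(k - 4)*(k^2 - 6*k + 5) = k*(k - 5)*(k - 4)*(k - 1)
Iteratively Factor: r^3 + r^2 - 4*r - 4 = (r + 2)*(r^2 - r - 2) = (r - 2)*(r + 2)*(r + 1)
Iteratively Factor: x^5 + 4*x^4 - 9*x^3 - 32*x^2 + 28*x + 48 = (x - 2)*(x^4 + 6*x^3 + 3*x^2 - 26*x - 24) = (x - 2)^2*(x^3 + 8*x^2 + 19*x + 12) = (x - 2)^2*(x + 3)*(x^2 + 5*x + 4) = (x - 2)^2*(x + 1)*(x + 3)*(x + 4)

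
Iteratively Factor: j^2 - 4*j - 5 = (j - 5)*(j + 1)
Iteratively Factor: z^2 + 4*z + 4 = (z + 2)*(z + 2)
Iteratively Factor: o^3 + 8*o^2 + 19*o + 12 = (o + 3)*(o^2 + 5*o + 4) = (o + 1)*(o + 3)*(o + 4)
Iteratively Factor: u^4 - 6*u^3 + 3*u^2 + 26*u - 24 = (u - 4)*(u^3 - 2*u^2 - 5*u + 6) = (u - 4)*(u - 1)*(u^2 - u - 6) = (u - 4)*(u - 1)*(u + 2)*(u - 3)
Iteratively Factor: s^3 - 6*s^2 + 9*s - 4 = (s - 4)*(s^2 - 2*s + 1) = (s - 4)*(s - 1)*(s - 1)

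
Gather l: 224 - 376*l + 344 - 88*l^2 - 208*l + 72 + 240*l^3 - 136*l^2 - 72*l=240*l^3 - 224*l^2 - 656*l + 640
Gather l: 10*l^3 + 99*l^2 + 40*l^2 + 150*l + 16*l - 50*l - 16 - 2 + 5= 10*l^3 + 139*l^2 + 116*l - 13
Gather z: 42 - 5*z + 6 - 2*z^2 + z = -2*z^2 - 4*z + 48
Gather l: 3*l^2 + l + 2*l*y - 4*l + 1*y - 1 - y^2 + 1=3*l^2 + l*(2*y - 3) - y^2 + y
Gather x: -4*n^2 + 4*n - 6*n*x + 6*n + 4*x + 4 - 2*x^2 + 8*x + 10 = -4*n^2 + 10*n - 2*x^2 + x*(12 - 6*n) + 14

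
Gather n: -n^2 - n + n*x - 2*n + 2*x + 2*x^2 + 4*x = -n^2 + n*(x - 3) + 2*x^2 + 6*x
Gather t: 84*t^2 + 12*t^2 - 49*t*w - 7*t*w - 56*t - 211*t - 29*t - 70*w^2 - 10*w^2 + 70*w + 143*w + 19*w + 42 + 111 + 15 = 96*t^2 + t*(-56*w - 296) - 80*w^2 + 232*w + 168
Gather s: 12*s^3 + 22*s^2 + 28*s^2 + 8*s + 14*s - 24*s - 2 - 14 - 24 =12*s^3 + 50*s^2 - 2*s - 40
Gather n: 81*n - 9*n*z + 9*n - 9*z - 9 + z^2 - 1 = n*(90 - 9*z) + z^2 - 9*z - 10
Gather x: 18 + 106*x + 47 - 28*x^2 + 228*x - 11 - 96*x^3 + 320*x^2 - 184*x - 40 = -96*x^3 + 292*x^2 + 150*x + 14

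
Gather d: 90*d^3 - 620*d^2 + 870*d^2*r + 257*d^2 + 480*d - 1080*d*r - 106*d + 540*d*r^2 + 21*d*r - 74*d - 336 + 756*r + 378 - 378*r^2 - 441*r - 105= 90*d^3 + d^2*(870*r - 363) + d*(540*r^2 - 1059*r + 300) - 378*r^2 + 315*r - 63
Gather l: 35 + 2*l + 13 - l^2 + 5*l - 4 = -l^2 + 7*l + 44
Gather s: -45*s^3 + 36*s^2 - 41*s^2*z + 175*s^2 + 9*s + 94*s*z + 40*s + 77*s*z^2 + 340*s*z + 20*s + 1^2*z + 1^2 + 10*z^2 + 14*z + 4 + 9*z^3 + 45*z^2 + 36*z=-45*s^3 + s^2*(211 - 41*z) + s*(77*z^2 + 434*z + 69) + 9*z^3 + 55*z^2 + 51*z + 5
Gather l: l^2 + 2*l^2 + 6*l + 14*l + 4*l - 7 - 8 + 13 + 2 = 3*l^2 + 24*l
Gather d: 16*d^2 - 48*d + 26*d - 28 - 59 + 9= 16*d^2 - 22*d - 78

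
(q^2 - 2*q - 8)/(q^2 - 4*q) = (q + 2)/q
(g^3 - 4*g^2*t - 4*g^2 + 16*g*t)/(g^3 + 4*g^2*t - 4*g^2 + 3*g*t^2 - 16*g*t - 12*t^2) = g*(g - 4*t)/(g^2 + 4*g*t + 3*t^2)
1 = 1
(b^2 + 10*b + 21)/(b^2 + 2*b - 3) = (b + 7)/(b - 1)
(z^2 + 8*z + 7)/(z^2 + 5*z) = (z^2 + 8*z + 7)/(z*(z + 5))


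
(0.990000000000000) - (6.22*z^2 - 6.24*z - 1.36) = -6.22*z^2 + 6.24*z + 2.35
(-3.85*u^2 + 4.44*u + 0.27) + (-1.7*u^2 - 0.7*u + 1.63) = -5.55*u^2 + 3.74*u + 1.9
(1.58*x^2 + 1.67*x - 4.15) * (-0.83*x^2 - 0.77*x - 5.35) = -1.3114*x^4 - 2.6027*x^3 - 6.2944*x^2 - 5.739*x + 22.2025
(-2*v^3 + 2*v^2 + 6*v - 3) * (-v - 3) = 2*v^4 + 4*v^3 - 12*v^2 - 15*v + 9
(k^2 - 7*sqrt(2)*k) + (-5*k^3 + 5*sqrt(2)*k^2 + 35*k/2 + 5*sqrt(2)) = -5*k^3 + k^2 + 5*sqrt(2)*k^2 - 7*sqrt(2)*k + 35*k/2 + 5*sqrt(2)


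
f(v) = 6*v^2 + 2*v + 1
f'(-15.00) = -178.00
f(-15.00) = 1321.00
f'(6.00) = 74.00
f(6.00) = 229.00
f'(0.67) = 10.04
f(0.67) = 5.03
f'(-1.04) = -10.48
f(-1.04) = 5.41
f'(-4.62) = -53.44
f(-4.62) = 119.83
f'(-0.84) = -8.08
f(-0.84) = 3.55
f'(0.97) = 13.64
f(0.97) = 8.59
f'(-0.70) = -6.40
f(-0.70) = 2.54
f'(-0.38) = -2.56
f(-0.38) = 1.11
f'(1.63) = 21.56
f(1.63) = 20.20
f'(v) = 12*v + 2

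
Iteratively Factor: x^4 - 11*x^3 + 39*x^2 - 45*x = (x - 3)*(x^3 - 8*x^2 + 15*x) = (x - 3)^2*(x^2 - 5*x) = x*(x - 3)^2*(x - 5)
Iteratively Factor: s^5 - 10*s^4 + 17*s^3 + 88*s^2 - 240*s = (s - 4)*(s^4 - 6*s^3 - 7*s^2 + 60*s) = s*(s - 4)*(s^3 - 6*s^2 - 7*s + 60) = s*(s - 5)*(s - 4)*(s^2 - s - 12) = s*(s - 5)*(s - 4)*(s + 3)*(s - 4)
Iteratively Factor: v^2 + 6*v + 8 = (v + 4)*(v + 2)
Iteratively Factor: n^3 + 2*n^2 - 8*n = (n - 2)*(n^2 + 4*n) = n*(n - 2)*(n + 4)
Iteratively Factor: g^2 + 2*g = (g)*(g + 2)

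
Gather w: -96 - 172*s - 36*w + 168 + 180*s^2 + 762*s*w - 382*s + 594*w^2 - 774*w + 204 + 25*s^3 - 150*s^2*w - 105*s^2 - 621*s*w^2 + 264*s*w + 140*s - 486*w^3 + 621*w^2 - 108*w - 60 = 25*s^3 + 75*s^2 - 414*s - 486*w^3 + w^2*(1215 - 621*s) + w*(-150*s^2 + 1026*s - 918) + 216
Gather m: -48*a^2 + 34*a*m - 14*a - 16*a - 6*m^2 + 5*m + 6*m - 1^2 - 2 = -48*a^2 - 30*a - 6*m^2 + m*(34*a + 11) - 3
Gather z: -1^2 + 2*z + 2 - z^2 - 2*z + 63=64 - z^2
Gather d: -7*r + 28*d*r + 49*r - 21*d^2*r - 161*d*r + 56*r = -21*d^2*r - 133*d*r + 98*r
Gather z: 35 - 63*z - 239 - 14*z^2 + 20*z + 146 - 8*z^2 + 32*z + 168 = -22*z^2 - 11*z + 110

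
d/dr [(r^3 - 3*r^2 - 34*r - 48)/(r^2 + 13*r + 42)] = (r^4 + 26*r^3 + 121*r^2 - 156*r - 804)/(r^4 + 26*r^3 + 253*r^2 + 1092*r + 1764)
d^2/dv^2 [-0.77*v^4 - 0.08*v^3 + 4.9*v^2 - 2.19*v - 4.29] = -9.24*v^2 - 0.48*v + 9.8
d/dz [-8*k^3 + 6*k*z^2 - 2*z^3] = 6*z*(2*k - z)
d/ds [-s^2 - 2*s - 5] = -2*s - 2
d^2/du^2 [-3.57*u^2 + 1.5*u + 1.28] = -7.14000000000000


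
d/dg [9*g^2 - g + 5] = 18*g - 1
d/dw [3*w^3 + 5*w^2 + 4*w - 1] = 9*w^2 + 10*w + 4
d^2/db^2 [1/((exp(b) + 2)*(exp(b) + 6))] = 4*(exp(3*b) + 6*exp(2*b) + 4*exp(b) - 24)*exp(b)/(exp(6*b) + 24*exp(5*b) + 228*exp(4*b) + 1088*exp(3*b) + 2736*exp(2*b) + 3456*exp(b) + 1728)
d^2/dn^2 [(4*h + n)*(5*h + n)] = 2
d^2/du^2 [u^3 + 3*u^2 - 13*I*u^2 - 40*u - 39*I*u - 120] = 6*u + 6 - 26*I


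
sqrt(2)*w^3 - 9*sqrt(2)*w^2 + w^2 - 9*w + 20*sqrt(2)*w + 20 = (w - 5)*(w - 4)*(sqrt(2)*w + 1)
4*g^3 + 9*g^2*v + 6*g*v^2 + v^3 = (g + v)^2*(4*g + v)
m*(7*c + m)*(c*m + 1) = 7*c^2*m^2 + c*m^3 + 7*c*m + m^2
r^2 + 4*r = r*(r + 4)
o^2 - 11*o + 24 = (o - 8)*(o - 3)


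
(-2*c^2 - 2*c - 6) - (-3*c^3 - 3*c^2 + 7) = 3*c^3 + c^2 - 2*c - 13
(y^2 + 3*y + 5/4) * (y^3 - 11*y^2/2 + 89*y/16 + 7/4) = y^5 - 5*y^4/2 - 155*y^3/16 + 185*y^2/16 + 781*y/64 + 35/16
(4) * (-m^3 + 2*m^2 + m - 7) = -4*m^3 + 8*m^2 + 4*m - 28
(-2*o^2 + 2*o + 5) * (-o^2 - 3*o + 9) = 2*o^4 + 4*o^3 - 29*o^2 + 3*o + 45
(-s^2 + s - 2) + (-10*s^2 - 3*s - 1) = -11*s^2 - 2*s - 3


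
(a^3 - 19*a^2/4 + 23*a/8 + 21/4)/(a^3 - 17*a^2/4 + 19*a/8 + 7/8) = (4*a^2 - 5*a - 6)/(4*a^2 - 3*a - 1)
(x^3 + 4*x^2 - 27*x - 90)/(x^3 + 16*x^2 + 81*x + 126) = (x - 5)/(x + 7)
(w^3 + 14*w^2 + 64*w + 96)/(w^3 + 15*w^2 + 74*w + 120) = (w + 4)/(w + 5)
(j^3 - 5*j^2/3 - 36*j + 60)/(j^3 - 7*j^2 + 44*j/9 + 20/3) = 3*(j + 6)/(3*j + 2)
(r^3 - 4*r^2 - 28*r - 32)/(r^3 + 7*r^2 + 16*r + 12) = (r - 8)/(r + 3)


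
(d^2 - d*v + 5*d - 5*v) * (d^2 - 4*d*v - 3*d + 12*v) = d^4 - 5*d^3*v + 2*d^3 + 4*d^2*v^2 - 10*d^2*v - 15*d^2 + 8*d*v^2 + 75*d*v - 60*v^2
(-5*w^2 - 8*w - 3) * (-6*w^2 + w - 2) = 30*w^4 + 43*w^3 + 20*w^2 + 13*w + 6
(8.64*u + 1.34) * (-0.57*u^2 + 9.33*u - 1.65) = -4.9248*u^3 + 79.8474*u^2 - 1.7538*u - 2.211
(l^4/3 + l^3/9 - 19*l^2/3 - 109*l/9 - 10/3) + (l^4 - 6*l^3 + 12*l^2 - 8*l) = 4*l^4/3 - 53*l^3/9 + 17*l^2/3 - 181*l/9 - 10/3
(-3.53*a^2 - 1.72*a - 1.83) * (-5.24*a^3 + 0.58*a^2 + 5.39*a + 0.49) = 18.4972*a^5 + 6.9654*a^4 - 10.4351*a^3 - 12.0619*a^2 - 10.7065*a - 0.8967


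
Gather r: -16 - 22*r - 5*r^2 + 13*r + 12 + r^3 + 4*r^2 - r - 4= r^3 - r^2 - 10*r - 8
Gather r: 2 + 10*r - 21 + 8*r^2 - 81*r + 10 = 8*r^2 - 71*r - 9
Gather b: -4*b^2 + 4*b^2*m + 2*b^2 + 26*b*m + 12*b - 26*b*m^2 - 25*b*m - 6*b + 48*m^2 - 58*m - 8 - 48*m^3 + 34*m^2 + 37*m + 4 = b^2*(4*m - 2) + b*(-26*m^2 + m + 6) - 48*m^3 + 82*m^2 - 21*m - 4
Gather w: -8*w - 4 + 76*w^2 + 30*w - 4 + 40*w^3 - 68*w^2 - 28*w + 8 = 40*w^3 + 8*w^2 - 6*w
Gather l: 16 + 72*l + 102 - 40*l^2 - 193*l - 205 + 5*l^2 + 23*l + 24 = -35*l^2 - 98*l - 63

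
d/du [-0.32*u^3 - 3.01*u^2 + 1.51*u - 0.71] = -0.96*u^2 - 6.02*u + 1.51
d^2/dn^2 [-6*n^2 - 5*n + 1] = -12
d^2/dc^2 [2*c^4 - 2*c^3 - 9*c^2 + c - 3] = 24*c^2 - 12*c - 18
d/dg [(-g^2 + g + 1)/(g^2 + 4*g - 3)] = (-5*g^2 + 4*g - 7)/(g^4 + 8*g^3 + 10*g^2 - 24*g + 9)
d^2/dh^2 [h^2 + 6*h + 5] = 2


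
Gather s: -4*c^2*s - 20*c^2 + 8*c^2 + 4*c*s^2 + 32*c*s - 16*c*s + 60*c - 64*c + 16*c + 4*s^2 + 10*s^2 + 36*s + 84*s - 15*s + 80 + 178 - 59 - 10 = -12*c^2 + 12*c + s^2*(4*c + 14) + s*(-4*c^2 + 16*c + 105) + 189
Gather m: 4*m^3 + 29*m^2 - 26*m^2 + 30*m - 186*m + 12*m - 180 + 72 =4*m^3 + 3*m^2 - 144*m - 108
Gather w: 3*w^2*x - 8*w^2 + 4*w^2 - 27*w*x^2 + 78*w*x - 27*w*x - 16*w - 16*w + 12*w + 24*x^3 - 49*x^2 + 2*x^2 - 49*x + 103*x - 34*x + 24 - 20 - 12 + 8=w^2*(3*x - 4) + w*(-27*x^2 + 51*x - 20) + 24*x^3 - 47*x^2 + 20*x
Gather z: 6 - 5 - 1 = 0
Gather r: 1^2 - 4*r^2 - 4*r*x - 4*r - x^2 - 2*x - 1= -4*r^2 + r*(-4*x - 4) - x^2 - 2*x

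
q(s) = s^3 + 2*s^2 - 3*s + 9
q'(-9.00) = 204.00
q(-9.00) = -531.00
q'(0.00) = -3.00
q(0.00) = 9.00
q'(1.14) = 5.46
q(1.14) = 9.66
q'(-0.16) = -3.56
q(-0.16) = 9.53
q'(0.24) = -1.87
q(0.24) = 8.41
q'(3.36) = 44.31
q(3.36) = 59.43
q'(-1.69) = -1.19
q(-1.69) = 14.96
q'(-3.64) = 22.19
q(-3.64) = -1.81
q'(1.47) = 9.36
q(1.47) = 12.09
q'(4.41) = 72.98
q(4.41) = 120.43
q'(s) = 3*s^2 + 4*s - 3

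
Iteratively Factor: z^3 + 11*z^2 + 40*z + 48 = (z + 3)*(z^2 + 8*z + 16) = (z + 3)*(z + 4)*(z + 4)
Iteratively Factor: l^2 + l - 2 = (l - 1)*(l + 2)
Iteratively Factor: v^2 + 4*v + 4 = (v + 2)*(v + 2)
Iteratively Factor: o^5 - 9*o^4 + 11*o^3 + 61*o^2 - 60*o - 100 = (o - 5)*(o^4 - 4*o^3 - 9*o^2 + 16*o + 20) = (o - 5)*(o + 1)*(o^3 - 5*o^2 - 4*o + 20) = (o - 5)*(o + 1)*(o + 2)*(o^2 - 7*o + 10) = (o - 5)*(o - 2)*(o + 1)*(o + 2)*(o - 5)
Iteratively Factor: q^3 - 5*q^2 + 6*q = (q - 2)*(q^2 - 3*q) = q*(q - 2)*(q - 3)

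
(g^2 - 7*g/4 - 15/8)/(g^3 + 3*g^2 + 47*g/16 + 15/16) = 2*(2*g - 5)/(4*g^2 + 9*g + 5)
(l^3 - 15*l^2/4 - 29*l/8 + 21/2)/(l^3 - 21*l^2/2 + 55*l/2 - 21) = (l^2 - 9*l/4 - 7)/(l^2 - 9*l + 14)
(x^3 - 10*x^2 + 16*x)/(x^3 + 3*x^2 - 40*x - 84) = x*(x^2 - 10*x + 16)/(x^3 + 3*x^2 - 40*x - 84)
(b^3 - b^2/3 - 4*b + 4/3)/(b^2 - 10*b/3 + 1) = (b^2 - 4)/(b - 3)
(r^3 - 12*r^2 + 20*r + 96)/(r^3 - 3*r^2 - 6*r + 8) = (r^2 - 14*r + 48)/(r^2 - 5*r + 4)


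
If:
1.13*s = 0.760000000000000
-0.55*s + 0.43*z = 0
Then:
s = 0.67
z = 0.86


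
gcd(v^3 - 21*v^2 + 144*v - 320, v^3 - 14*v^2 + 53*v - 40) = v^2 - 13*v + 40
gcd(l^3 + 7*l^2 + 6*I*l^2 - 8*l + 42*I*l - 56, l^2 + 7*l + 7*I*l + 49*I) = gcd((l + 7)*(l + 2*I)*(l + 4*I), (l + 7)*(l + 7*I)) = l + 7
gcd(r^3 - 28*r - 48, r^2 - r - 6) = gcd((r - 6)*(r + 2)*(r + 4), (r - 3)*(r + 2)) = r + 2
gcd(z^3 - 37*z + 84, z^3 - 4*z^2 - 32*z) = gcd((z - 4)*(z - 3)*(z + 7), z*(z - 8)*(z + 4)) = 1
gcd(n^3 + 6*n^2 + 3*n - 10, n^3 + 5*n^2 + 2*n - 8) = n^2 + n - 2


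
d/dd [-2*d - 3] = -2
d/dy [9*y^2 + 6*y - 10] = 18*y + 6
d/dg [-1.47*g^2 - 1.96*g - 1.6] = -2.94*g - 1.96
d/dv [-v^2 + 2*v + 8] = 2 - 2*v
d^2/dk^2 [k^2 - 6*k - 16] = 2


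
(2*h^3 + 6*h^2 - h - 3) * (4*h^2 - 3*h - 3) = 8*h^5 + 18*h^4 - 28*h^3 - 27*h^2 + 12*h + 9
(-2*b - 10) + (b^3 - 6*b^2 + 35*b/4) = b^3 - 6*b^2 + 27*b/4 - 10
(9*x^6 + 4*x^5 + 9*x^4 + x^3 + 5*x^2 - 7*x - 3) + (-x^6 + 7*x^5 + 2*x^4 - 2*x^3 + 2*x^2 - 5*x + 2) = 8*x^6 + 11*x^5 + 11*x^4 - x^3 + 7*x^2 - 12*x - 1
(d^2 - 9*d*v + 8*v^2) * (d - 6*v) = d^3 - 15*d^2*v + 62*d*v^2 - 48*v^3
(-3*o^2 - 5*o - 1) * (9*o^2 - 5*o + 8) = -27*o^4 - 30*o^3 - 8*o^2 - 35*o - 8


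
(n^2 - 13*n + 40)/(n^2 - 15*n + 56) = (n - 5)/(n - 7)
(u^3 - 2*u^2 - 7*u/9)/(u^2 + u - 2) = u*(9*u^2 - 18*u - 7)/(9*(u^2 + u - 2))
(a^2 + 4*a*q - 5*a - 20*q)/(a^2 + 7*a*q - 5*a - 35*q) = (a + 4*q)/(a + 7*q)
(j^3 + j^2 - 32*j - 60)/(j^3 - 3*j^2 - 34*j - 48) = (j^2 - j - 30)/(j^2 - 5*j - 24)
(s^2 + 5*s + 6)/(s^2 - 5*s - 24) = (s + 2)/(s - 8)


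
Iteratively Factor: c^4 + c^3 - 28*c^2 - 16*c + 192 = (c - 3)*(c^3 + 4*c^2 - 16*c - 64) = (c - 3)*(c + 4)*(c^2 - 16) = (c - 4)*(c - 3)*(c + 4)*(c + 4)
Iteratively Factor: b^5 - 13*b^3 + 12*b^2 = (b - 3)*(b^4 + 3*b^3 - 4*b^2) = (b - 3)*(b + 4)*(b^3 - b^2) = (b - 3)*(b - 1)*(b + 4)*(b^2) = b*(b - 3)*(b - 1)*(b + 4)*(b)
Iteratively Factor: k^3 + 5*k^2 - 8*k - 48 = (k + 4)*(k^2 + k - 12) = (k + 4)^2*(k - 3)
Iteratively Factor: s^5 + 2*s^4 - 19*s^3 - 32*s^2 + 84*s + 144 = (s + 2)*(s^4 - 19*s^2 + 6*s + 72) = (s - 3)*(s + 2)*(s^3 + 3*s^2 - 10*s - 24) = (s - 3)*(s + 2)*(s + 4)*(s^2 - s - 6) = (s - 3)^2*(s + 2)*(s + 4)*(s + 2)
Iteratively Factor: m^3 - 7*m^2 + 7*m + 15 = (m - 3)*(m^2 - 4*m - 5) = (m - 5)*(m - 3)*(m + 1)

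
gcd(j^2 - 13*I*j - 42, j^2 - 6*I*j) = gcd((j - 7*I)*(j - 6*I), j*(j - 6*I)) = j - 6*I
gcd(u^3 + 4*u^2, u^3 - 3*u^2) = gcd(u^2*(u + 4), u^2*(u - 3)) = u^2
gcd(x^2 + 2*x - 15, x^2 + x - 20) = x + 5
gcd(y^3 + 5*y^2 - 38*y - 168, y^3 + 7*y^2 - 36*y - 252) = y^2 + y - 42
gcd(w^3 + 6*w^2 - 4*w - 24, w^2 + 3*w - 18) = w + 6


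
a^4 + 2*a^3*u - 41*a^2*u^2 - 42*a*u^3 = a*(a - 6*u)*(a + u)*(a + 7*u)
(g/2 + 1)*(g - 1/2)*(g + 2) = g^3/2 + 7*g^2/4 + g - 1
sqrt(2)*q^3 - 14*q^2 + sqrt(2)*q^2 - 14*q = q*(q - 7*sqrt(2))*(sqrt(2)*q + sqrt(2))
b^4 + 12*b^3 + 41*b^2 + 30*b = b*(b + 1)*(b + 5)*(b + 6)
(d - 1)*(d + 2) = d^2 + d - 2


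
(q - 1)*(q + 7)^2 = q^3 + 13*q^2 + 35*q - 49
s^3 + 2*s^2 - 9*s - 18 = (s - 3)*(s + 2)*(s + 3)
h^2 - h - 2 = (h - 2)*(h + 1)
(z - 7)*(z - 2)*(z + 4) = z^3 - 5*z^2 - 22*z + 56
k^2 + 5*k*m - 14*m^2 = (k - 2*m)*(k + 7*m)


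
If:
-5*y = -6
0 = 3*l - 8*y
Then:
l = 16/5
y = 6/5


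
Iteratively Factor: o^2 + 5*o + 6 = (o + 2)*(o + 3)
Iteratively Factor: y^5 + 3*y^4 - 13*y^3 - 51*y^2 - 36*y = (y + 1)*(y^4 + 2*y^3 - 15*y^2 - 36*y) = (y - 4)*(y + 1)*(y^3 + 6*y^2 + 9*y) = (y - 4)*(y + 1)*(y + 3)*(y^2 + 3*y) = y*(y - 4)*(y + 1)*(y + 3)*(y + 3)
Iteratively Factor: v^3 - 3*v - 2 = (v + 1)*(v^2 - v - 2) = (v - 2)*(v + 1)*(v + 1)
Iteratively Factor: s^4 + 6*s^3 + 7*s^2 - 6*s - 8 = (s + 4)*(s^3 + 2*s^2 - s - 2) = (s + 2)*(s + 4)*(s^2 - 1) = (s + 1)*(s + 2)*(s + 4)*(s - 1)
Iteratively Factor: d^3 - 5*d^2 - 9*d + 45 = (d - 5)*(d^2 - 9) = (d - 5)*(d + 3)*(d - 3)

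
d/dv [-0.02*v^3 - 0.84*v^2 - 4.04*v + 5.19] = -0.06*v^2 - 1.68*v - 4.04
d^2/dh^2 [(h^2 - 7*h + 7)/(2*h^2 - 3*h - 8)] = 22*(-2*h^3 + 12*h^2 - 42*h + 37)/(8*h^6 - 36*h^5 - 42*h^4 + 261*h^3 + 168*h^2 - 576*h - 512)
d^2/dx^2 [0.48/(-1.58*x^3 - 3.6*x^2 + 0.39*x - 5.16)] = ((4.5504*x + 3.456)*(1.58*x^3 + 3.6*x^2 - 0.39*x + 5.16) - 0.48*(4.74*x^2 + 7.2*x - 0.39)*(9.48*x^2 + 14.4*x - 0.78))/(1.58*x^3 + 3.6*x^2 - 0.39*x + 5.16)^3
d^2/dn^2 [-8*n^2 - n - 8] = -16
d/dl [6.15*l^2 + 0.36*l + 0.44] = 12.3*l + 0.36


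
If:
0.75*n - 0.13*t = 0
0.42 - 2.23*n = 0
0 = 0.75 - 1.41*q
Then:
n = 0.19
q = 0.53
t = 1.09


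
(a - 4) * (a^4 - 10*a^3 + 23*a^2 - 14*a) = a^5 - 14*a^4 + 63*a^3 - 106*a^2 + 56*a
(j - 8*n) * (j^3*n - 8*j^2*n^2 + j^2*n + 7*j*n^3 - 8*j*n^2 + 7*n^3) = j^4*n - 16*j^3*n^2 + j^3*n + 71*j^2*n^3 - 16*j^2*n^2 - 56*j*n^4 + 71*j*n^3 - 56*n^4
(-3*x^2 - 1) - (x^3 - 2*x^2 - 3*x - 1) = -x^3 - x^2 + 3*x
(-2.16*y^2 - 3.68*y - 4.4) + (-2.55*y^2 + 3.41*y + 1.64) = -4.71*y^2 - 0.27*y - 2.76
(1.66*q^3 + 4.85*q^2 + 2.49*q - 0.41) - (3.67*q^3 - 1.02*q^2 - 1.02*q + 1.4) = -2.01*q^3 + 5.87*q^2 + 3.51*q - 1.81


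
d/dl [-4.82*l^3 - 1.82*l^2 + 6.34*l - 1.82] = -14.46*l^2 - 3.64*l + 6.34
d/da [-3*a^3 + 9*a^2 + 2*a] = -9*a^2 + 18*a + 2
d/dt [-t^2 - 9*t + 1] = -2*t - 9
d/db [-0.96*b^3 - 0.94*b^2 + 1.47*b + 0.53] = -2.88*b^2 - 1.88*b + 1.47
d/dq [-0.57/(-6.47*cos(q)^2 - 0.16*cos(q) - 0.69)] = (7.3758*cos(q) + 0.0912)*sin(q)/(6.47*cos(q)^2 + 0.16*cos(q) + 0.69)^2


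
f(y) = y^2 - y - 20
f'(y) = 2*y - 1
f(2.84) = -14.77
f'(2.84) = 4.68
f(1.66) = -18.90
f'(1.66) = 2.32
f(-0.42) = -19.40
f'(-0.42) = -1.84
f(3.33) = -12.24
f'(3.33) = 5.66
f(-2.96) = -8.28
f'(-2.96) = -6.92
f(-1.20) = -17.36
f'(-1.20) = -3.40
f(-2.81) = -9.29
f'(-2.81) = -6.62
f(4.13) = -7.07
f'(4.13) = 7.26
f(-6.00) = 22.00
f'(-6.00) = -13.00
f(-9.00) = 70.00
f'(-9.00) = -19.00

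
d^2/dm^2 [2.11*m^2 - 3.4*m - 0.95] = 4.22000000000000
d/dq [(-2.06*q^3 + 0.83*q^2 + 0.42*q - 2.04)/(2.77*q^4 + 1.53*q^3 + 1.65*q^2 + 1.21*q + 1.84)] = (5.7062*q^6 - 4.5982*q^5 - 8.1591*q^4 + 16.3328*q^3 - 1.6963*q^2 + 9.7864*q + 3.2412)/(7.6729*q^8 + 8.4762*q^7 + 11.4819*q^6 + 11.7524*q^5 + 16.6187*q^4 + 9.6234*q^3 + 7.5361*q^2 + 4.4528*q + 3.3856)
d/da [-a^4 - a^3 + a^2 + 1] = a*(-4*a^2 - 3*a + 2)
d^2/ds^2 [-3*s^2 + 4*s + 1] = -6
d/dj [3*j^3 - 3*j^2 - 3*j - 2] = 9*j^2 - 6*j - 3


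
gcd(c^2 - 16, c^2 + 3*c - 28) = c - 4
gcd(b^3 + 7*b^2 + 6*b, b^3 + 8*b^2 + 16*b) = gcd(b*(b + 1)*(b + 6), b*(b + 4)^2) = b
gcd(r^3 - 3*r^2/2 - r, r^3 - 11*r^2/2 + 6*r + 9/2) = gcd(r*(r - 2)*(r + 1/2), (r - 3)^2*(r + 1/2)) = r + 1/2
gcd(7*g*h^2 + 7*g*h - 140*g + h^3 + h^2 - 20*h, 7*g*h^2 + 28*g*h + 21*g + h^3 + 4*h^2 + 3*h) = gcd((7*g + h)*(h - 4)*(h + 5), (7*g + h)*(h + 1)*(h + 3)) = 7*g + h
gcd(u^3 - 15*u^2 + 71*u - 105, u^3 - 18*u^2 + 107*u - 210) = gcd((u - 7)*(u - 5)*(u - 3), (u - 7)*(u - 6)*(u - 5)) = u^2 - 12*u + 35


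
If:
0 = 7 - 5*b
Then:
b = 7/5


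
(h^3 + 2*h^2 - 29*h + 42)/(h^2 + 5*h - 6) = (h^3 + 2*h^2 - 29*h + 42)/(h^2 + 5*h - 6)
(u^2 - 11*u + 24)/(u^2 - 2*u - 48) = (u - 3)/(u + 6)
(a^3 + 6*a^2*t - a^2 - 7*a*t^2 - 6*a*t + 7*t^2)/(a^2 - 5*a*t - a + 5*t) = (-a^2 - 6*a*t + 7*t^2)/(-a + 5*t)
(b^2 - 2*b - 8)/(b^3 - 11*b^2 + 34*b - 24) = (b + 2)/(b^2 - 7*b + 6)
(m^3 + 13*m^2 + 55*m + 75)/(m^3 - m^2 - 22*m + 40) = (m^2 + 8*m + 15)/(m^2 - 6*m + 8)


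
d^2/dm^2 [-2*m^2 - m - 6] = -4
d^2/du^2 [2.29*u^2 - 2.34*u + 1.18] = 4.58000000000000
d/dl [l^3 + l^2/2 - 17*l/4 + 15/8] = 3*l^2 + l - 17/4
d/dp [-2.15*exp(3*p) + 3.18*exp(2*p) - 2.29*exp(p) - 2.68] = (-6.45*exp(2*p) + 6.36*exp(p) - 2.29)*exp(p)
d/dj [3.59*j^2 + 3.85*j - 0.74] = 7.18*j + 3.85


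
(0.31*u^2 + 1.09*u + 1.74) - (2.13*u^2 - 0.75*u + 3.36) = -1.82*u^2 + 1.84*u - 1.62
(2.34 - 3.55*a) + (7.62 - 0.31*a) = 9.96 - 3.86*a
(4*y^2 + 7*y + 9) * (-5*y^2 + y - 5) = -20*y^4 - 31*y^3 - 58*y^2 - 26*y - 45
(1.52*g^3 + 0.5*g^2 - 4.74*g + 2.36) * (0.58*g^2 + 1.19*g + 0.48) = 0.8816*g^5 + 2.0988*g^4 - 1.4246*g^3 - 4.0318*g^2 + 0.5332*g + 1.1328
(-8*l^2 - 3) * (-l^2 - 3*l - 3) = 8*l^4 + 24*l^3 + 27*l^2 + 9*l + 9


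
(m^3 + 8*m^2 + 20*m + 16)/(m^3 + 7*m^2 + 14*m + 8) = (m + 2)/(m + 1)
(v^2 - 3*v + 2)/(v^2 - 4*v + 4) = (v - 1)/(v - 2)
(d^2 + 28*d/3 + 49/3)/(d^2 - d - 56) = (d + 7/3)/(d - 8)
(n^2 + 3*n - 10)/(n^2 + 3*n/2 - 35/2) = 2*(n - 2)/(2*n - 7)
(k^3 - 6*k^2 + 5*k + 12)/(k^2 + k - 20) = (k^2 - 2*k - 3)/(k + 5)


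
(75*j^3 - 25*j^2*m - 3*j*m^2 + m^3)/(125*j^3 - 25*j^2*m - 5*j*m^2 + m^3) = (3*j - m)/(5*j - m)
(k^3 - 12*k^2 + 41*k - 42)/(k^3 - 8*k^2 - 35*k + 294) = (k^2 - 5*k + 6)/(k^2 - k - 42)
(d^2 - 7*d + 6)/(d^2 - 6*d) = (d - 1)/d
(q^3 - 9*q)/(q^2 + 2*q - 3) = q*(q - 3)/(q - 1)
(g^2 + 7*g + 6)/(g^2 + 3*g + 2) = (g + 6)/(g + 2)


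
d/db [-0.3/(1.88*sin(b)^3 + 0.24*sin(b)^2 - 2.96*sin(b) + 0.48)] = (1.692*sin(b)^2 + 0.144*sin(b) - 0.888)*cos(b)/(1.88*sin(b)^3 + 0.24*sin(b)^2 - 2.96*sin(b) + 0.48)^2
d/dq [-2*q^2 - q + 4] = -4*q - 1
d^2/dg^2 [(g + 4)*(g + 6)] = 2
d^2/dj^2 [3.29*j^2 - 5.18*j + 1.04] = 6.58000000000000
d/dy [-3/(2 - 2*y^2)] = -3*y/(y^2 - 1)^2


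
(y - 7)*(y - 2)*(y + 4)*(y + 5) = y^4 - 47*y^2 - 54*y + 280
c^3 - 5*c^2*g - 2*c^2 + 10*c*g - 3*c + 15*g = (c - 3)*(c + 1)*(c - 5*g)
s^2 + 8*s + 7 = (s + 1)*(s + 7)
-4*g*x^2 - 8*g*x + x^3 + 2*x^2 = x*(-4*g + x)*(x + 2)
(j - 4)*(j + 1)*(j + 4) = j^3 + j^2 - 16*j - 16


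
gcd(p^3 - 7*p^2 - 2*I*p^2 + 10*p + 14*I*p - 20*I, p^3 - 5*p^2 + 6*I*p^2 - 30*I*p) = p - 5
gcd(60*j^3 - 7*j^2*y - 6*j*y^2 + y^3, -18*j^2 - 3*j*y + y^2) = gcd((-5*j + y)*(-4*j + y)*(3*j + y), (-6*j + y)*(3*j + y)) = 3*j + y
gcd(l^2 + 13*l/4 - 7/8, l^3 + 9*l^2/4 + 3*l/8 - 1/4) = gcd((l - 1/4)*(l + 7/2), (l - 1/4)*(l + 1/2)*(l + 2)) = l - 1/4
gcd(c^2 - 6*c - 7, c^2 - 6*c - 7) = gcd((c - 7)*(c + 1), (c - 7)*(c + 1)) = c^2 - 6*c - 7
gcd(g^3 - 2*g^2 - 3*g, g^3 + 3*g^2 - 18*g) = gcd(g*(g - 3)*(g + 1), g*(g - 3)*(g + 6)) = g^2 - 3*g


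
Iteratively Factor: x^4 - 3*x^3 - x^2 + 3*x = (x - 3)*(x^3 - x) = (x - 3)*(x + 1)*(x^2 - x) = x*(x - 3)*(x + 1)*(x - 1)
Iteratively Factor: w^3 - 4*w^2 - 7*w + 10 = (w - 1)*(w^2 - 3*w - 10) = (w - 5)*(w - 1)*(w + 2)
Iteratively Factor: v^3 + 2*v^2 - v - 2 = (v + 2)*(v^2 - 1) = (v + 1)*(v + 2)*(v - 1)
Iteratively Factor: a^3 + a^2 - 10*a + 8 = (a + 4)*(a^2 - 3*a + 2) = (a - 1)*(a + 4)*(a - 2)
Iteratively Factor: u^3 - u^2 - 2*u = (u - 2)*(u^2 + u) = u*(u - 2)*(u + 1)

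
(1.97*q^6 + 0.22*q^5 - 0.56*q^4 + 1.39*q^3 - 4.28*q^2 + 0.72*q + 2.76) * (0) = 0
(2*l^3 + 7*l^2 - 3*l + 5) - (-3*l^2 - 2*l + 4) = 2*l^3 + 10*l^2 - l + 1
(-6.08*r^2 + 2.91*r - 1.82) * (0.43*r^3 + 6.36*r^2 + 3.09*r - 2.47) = -2.6144*r^5 - 37.4175*r^4 - 1.06219999999999*r^3 + 12.4343*r^2 - 12.8115*r + 4.4954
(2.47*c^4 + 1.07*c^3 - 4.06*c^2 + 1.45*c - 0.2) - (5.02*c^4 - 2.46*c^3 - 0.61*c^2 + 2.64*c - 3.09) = -2.55*c^4 + 3.53*c^3 - 3.45*c^2 - 1.19*c + 2.89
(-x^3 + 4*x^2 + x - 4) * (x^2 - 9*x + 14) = -x^5 + 13*x^4 - 49*x^3 + 43*x^2 + 50*x - 56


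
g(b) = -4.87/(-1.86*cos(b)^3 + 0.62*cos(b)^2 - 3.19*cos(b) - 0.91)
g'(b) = -4.87*(-5.58*sin(b)*cos(b)^2 + 1.24*sin(b)*cos(b) - 3.19*sin(b))/(-1.86*cos(b)^3 + 0.62*cos(b)^2 - 3.19*cos(b) - 0.91)^2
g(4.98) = 2.79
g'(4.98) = -5.02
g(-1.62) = 6.48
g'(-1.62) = -28.13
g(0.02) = 0.91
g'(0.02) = 0.03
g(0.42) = 1.03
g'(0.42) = 0.60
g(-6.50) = 0.94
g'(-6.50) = -0.29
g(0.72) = 1.30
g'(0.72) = 1.24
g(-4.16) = -4.05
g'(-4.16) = 15.40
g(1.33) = 2.93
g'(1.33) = 5.51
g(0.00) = 0.91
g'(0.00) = 0.00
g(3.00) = -1.04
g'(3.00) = 0.31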